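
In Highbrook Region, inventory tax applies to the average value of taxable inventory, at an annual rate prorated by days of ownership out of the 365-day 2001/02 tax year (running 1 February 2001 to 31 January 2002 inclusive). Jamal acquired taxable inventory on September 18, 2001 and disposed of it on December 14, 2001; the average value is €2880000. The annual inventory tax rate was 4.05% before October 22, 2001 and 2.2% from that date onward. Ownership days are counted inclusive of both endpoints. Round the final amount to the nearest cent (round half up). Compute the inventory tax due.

September 18 – October 21, 2001: 34 days at 4.05% → €2880000 × 4.05% × 34/365 = €10865.0959
October 22 – December 14, 2001: 54 days at 2.2% → €2880000 × 2.2% × 54/365 = €9373.8082
Total = €20238.9041

€20238.90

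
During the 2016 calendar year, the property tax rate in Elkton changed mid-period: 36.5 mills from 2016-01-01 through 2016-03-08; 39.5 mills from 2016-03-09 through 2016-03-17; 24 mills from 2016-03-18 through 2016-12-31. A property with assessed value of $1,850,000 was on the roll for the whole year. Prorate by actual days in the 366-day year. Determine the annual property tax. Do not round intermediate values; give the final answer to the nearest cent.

2016-01-01 to 2016-03-08: 68 days at 36.5 mills → $1,850,000 × 3.65% × 68/366 = $12,545.6284
2016-03-09 to 2016-03-17: 9 days at 39.5 mills → $1,850,000 × 3.95% × 9/366 = $1,796.9262
2016-03-18 to 2016-12-31: 289 days at 24 mills → $1,850,000 × 2.4% × 289/366 = $35,059.0164
Total = $49,401.5710

$49,401.57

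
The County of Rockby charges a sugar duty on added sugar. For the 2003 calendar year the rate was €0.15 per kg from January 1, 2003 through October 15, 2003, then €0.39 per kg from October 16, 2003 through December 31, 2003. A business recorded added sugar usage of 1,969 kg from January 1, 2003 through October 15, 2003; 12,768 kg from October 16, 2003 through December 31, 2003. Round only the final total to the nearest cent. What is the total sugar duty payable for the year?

January 1 – October 15, 2003: 1,969 kg at €0.15/kg → €295.35
October 16 – December 31, 2003: 12,768 kg at €0.39/kg → €4979.52

€5274.87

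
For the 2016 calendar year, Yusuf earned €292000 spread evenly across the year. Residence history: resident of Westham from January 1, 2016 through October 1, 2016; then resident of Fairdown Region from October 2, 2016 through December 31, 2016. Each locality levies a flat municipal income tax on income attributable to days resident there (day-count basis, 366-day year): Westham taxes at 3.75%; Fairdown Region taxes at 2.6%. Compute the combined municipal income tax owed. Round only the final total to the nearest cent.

Westham, January 1 – October 1, 2016: 275 days → €292000 × 3.75% × 275/366 = €8227.4590
Fairdown Region, October 2 – December 31, 2016: 91 days → €292000 × 2.6% × 91/366 = €1887.6284
Total = €10115.0874

€10115.09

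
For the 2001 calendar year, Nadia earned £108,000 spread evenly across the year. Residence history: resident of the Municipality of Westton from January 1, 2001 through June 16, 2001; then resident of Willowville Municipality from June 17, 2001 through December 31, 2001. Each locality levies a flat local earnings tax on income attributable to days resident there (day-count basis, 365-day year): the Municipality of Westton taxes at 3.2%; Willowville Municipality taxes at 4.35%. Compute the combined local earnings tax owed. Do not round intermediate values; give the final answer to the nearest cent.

The Municipality of Westton, January 1 – June 16, 2001: 167 days → £108,000 × 3.2% × 167/365 = £1,581.2384
Willowville Municipality, June 17 – December 31, 2001: 198 days → £108,000 × 4.35% × 198/365 = £2,548.5041
Total = £4,129.7425

£4,129.74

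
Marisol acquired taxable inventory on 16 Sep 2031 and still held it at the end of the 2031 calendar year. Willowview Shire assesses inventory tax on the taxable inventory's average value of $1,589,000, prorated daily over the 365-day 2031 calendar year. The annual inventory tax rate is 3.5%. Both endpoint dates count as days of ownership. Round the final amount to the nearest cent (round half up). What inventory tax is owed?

$16,303.58

Days held (16 Sep – 31 Dec 2031): 107 out of 365
Tax = $1,589,000 × 3.5% × 107/365 = $16,303.5753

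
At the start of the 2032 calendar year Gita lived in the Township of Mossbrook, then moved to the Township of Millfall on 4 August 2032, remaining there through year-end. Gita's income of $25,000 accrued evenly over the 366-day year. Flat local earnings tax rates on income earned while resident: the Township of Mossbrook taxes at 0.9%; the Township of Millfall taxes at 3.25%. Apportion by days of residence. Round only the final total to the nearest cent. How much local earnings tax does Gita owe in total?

$465.78

The Township of Mossbrook, 1 January – 3 August 2032: 216 days → $25,000 × 0.9% × 216/366 = $132.7869
The Township of Millfall, 4 August – 31 December 2032: 150 days → $25,000 × 3.25% × 150/366 = $332.9918
Total = $465.7787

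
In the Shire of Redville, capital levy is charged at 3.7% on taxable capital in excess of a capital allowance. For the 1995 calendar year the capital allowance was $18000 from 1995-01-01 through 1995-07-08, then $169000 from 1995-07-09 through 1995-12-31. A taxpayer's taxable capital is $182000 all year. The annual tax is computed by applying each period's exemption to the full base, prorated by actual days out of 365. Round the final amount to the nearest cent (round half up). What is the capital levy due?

1995-01-01 to 1995-07-08: 189 days, exemption $18000 → ($182000 − $18000) × 3.7% × 189/365 = $3142.0603
1995-07-09 to 1995-12-31: 176 days, exemption $169000 → ($182000 − $169000) × 3.7% × 176/365 = $231.9342
Total = $3373.9945

$3373.99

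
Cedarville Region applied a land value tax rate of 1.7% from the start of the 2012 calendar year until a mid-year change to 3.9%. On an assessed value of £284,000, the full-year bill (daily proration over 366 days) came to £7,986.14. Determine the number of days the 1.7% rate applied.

Let d = days at the first rate; then 366 − d days at the second rate.
£284,000 × [1.7%·d + 3.9%·(366−d)] / 366 = £7,986.14
Solving gives d = 181, so the new rate took effect on 30 June 2012.

181 days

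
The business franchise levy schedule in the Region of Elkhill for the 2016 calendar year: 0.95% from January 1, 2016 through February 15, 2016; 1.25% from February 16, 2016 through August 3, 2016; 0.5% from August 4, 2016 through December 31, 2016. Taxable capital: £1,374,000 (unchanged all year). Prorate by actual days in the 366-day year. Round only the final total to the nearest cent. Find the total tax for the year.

£12,433.57

January 1 – February 15, 2016: 46 days at 0.95% → £1,374,000 × 0.95% × 46/366 = £1,640.5410
February 16 – August 3, 2016: 170 days at 1.25% → £1,374,000 × 1.25% × 170/366 = £7,977.4590
August 4 – December 31, 2016: 150 days at 0.5% → £1,374,000 × 0.5% × 150/366 = £2,815.5738
Total = £12,433.5738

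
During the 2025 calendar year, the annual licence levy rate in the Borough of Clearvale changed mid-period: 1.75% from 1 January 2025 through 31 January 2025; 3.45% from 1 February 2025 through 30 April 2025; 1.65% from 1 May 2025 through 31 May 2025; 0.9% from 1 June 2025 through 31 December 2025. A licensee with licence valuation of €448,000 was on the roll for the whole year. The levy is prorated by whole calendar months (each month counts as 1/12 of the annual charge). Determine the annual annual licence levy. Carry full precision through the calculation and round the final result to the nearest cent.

1 January – 31 January 2025: 1 month at 1.75% → €448,000 × 1.75% × 1/12 = €653.3333
1 February – 30 April 2025: 3 months at 3.45% → €448,000 × 3.45% × 3/12 = €3,864.0000
1 May – 31 May 2025: 1 month at 1.65% → €448,000 × 1.65% × 1/12 = €616.0000
1 June – 31 December 2025: 7 months at 0.9% → €448,000 × 0.9% × 7/12 = €2,352.0000
Total = €7,485.3333

€7,485.33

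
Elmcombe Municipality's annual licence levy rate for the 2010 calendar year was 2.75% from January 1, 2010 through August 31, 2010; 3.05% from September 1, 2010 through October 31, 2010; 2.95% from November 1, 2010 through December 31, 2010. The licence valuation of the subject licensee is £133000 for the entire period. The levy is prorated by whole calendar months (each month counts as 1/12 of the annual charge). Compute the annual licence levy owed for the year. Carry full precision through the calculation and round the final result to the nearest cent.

£3768.33

January 1 – August 31, 2010: 8 months at 2.75% → £133000 × 2.75% × 8/12 = £2438.3333
September 1 – October 31, 2010: 2 months at 3.05% → £133000 × 3.05% × 2/12 = £676.0833
November 1 – December 31, 2010: 2 months at 2.95% → £133000 × 2.95% × 2/12 = £653.9167
Total = £3768.3333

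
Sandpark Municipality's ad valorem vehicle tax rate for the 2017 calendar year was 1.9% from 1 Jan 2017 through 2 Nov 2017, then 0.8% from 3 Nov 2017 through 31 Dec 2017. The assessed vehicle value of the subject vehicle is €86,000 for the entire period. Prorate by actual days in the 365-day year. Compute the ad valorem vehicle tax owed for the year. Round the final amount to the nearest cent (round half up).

€1,481.08

1 Jan – 2 Nov 2017: 306 days at 1.9% → €86,000 × 1.9% × 306/365 = €1,369.8740
3 Nov – 31 Dec 2017: 59 days at 0.8% → €86,000 × 0.8% × 59/365 = €111.2110
Total = €1,481.0849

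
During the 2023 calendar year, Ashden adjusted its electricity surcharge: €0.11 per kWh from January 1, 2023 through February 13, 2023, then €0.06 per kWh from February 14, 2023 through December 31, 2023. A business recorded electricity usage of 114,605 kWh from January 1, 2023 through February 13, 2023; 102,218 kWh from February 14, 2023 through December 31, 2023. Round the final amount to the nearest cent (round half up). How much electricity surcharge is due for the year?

January 1 – February 13, 2023: 114,605 kWh at €0.11/kWh → €12,606.55
February 14 – December 31, 2023: 102,218 kWh at €0.06/kWh → €6,133.08

€18,739.63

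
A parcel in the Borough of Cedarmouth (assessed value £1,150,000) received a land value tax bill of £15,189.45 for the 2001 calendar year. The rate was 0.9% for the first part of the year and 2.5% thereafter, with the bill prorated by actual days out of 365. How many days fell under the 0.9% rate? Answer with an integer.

269 days

Let d = days at the first rate; then 365 − d days at the second rate.
£1,150,000 × [0.9%·d + 2.5%·(365−d)] / 365 = £15,189.45
Solving gives d = 269, so the new rate took effect on 27 Sep 2001.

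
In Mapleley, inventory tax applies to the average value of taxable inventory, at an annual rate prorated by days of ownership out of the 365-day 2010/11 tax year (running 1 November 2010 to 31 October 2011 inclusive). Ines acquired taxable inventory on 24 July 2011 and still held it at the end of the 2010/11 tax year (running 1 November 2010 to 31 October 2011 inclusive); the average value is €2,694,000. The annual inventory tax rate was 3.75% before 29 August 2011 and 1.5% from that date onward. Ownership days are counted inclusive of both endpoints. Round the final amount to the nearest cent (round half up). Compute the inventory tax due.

€17,049.70

24 July – 28 August 2011: 36 days at 3.75% → €2,694,000 × 3.75% × 36/365 = €9,964.1096
29 August – 31 October 2011: 64 days at 1.5% → €2,694,000 × 1.5% × 64/365 = €7,085.5890
Total = €17,049.6986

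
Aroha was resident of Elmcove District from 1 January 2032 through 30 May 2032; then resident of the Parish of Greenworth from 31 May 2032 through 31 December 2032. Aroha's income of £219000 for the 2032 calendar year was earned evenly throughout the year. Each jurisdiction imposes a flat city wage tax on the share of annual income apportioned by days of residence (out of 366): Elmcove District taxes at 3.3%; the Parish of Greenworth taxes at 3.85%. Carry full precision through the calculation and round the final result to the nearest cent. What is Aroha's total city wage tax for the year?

£7934.56

Elmcove District, 1 January – 30 May 2032: 151 days → £219000 × 3.3% × 151/366 = £2981.6311
The Parish of Greenworth, 31 May – 31 December 2032: 215 days → £219000 × 3.85% × 215/366 = £4952.9303
Total = £7934.5615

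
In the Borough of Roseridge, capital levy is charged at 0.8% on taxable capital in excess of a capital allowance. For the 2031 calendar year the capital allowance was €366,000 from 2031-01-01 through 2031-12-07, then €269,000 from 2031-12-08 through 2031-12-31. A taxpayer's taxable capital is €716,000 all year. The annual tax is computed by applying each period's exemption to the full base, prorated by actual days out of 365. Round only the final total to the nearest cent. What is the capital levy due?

2031-01-01 to 2031-12-07: 341 days, exemption €366,000 → (€716,000 − €366,000) × 0.8% × 341/365 = €2,615.8904
2031-12-08 to 2031-12-31: 24 days, exemption €269,000 → (€716,000 − €269,000) × 0.8% × 24/365 = €235.1342
Total = €2,851.0247

€2,851.02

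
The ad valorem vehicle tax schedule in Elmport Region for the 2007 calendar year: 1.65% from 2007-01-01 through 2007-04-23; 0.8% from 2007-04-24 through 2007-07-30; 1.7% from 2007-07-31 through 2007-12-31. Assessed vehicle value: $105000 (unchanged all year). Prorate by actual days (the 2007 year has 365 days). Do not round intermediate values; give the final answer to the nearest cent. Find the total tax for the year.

2007-01-01 to 2007-04-23: 113 days at 1.65% → $105000 × 1.65% × 113/365 = $536.3630
2007-04-24 to 2007-07-30: 98 days at 0.8% → $105000 × 0.8% × 98/365 = $225.5342
2007-07-31 to 2007-12-31: 154 days at 1.7% → $105000 × 1.7% × 154/365 = $753.1233
Total = $1515.0205

$1515.02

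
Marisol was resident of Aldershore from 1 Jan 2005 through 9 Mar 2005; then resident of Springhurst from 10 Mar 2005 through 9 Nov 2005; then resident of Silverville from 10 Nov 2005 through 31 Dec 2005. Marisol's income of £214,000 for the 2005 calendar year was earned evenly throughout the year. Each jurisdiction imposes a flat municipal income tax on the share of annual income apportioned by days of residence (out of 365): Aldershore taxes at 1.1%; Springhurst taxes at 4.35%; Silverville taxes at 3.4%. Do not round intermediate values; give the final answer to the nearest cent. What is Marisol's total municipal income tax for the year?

£7,723.64

Aldershore, 1 Jan – 9 Mar 2005: 68 days → £214,000 × 1.1% × 68/365 = £438.5534
Springhurst, 10 Mar – 9 Nov 2005: 245 days → £214,000 × 4.35% × 245/365 = £6,248.5068
Silverville, 10 Nov – 31 Dec 2005: 52 days → £214,000 × 3.4% × 52/365 = £1,036.5808
Total = £7,723.6411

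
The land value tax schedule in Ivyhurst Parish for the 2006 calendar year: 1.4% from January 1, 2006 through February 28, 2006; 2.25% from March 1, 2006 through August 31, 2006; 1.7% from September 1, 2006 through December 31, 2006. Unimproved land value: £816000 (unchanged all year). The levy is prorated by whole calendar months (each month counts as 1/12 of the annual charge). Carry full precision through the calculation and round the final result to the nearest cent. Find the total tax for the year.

£15708.00

January 1 – February 28, 2006: 2 months at 1.4% → £816000 × 1.4% × 2/12 = £1904.0000
March 1 – August 31, 2006: 6 months at 2.25% → £816000 × 2.25% × 6/12 = £9180.0000
September 1 – December 31, 2006: 4 months at 1.7% → £816000 × 1.7% × 4/12 = £4624.0000
Total = £15708.0000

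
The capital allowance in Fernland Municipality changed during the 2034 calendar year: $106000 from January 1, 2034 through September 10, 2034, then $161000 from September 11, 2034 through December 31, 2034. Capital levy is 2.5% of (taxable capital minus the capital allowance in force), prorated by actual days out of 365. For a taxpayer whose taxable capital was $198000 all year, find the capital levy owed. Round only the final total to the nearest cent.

January 1 – September 10, 2034: 253 days, exemption $106000 → ($198000 − $106000) × 2.5% × 253/365 = $1594.2466
September 11 – December 31, 2034: 112 days, exemption $161000 → ($198000 − $161000) × 2.5% × 112/365 = $283.8356
Total = $1878.0822

$1878.08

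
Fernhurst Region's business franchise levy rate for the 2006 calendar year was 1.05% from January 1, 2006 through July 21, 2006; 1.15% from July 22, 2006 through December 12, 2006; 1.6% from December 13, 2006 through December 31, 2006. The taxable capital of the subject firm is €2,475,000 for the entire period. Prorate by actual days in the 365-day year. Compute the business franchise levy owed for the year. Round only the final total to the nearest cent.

January 1 – July 21, 2006: 202 days at 1.05% → €2,475,000 × 1.05% × 202/365 = €14,382.1233
July 22 – December 12, 2006: 144 days at 1.15% → €2,475,000 × 1.15% × 144/365 = €11,229.0411
December 13 – December 31, 2006: 19 days at 1.6% → €2,475,000 × 1.6% × 19/365 = €2,061.3699
Total = €27,672.5342

€27,672.53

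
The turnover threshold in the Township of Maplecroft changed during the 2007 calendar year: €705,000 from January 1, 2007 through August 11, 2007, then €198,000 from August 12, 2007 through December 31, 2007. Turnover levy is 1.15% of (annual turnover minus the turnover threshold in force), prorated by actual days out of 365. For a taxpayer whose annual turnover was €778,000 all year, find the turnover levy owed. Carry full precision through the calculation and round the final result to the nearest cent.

January 1 – August 11, 2007: 223 days, exemption €705,000 → (€778,000 − €705,000) × 1.15% × 223/365 = €512.9000
August 12 – December 31, 2007: 142 days, exemption €198,000 → (€778,000 − €198,000) × 1.15% × 142/365 = €2,594.9041
Total = €3,107.8041

€3,107.80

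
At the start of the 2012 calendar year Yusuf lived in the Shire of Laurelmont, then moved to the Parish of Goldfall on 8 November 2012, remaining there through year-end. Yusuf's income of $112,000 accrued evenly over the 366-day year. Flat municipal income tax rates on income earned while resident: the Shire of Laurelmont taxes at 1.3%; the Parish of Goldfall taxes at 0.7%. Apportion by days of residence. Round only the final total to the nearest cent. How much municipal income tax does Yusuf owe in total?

$1,356.85

The Shire of Laurelmont, 1 January – 7 November 2012: 312 days → $112,000 × 1.3% × 312/366 = $1,241.1803
The Parish of Goldfall, 8 November – 31 December 2012: 54 days → $112,000 × 0.7% × 54/366 = $115.6721
Total = $1,356.8525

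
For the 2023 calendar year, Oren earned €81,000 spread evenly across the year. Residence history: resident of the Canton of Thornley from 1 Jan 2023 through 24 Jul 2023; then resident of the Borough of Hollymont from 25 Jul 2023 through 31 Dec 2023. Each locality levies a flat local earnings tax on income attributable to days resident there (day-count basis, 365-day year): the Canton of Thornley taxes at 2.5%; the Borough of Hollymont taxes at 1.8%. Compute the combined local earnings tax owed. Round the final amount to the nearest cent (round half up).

€1,776.45

The Canton of Thornley, 1 Jan – 24 Jul 2023: 205 days → €81,000 × 2.5% × 205/365 = €1,137.3288
The Borough of Hollymont, 25 Jul – 31 Dec 2023: 160 days → €81,000 × 1.8% × 160/365 = €639.1233
Total = €1,776.4521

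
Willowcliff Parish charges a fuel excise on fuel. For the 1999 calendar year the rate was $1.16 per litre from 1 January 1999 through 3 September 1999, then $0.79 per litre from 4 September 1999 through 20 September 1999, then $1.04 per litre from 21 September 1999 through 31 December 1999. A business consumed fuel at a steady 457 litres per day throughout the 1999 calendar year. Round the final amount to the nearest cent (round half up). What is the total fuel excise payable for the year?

$185,025.59

1 January – 3 September 1999: 246 days × 457 litres/day = 112,422 litres at $1.16/litre → $130,409.52
4 September – 20 September 1999: 17 days × 457 litres/day = 7,769 litres at $0.79/litre → $6,137.51
21 September – 31 December 1999: 102 days × 457 litres/day = 46,614 litres at $1.04/litre → $48,478.56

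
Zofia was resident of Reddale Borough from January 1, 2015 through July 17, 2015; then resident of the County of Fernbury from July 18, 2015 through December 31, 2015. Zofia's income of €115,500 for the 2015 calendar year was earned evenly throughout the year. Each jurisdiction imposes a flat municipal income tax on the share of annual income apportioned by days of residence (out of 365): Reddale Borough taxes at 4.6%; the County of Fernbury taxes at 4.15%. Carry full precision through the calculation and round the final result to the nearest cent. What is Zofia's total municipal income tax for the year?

€5,075.20

Reddale Borough, January 1 – July 17, 2015: 198 days → €115,500 × 4.6% × 198/365 = €2,882.1205
The County of Fernbury, July 18 – December 31, 2015: 167 days → €115,500 × 4.15% × 167/365 = €2,193.0760
Total = €5,075.1966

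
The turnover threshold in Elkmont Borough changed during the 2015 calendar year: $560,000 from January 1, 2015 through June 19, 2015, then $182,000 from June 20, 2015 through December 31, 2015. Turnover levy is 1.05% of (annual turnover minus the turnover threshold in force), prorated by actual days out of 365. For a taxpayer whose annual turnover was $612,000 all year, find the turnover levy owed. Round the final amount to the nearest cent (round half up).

January 1 – June 19, 2015: 170 days, exemption $560,000 → ($612,000 − $560,000) × 1.05% × 170/365 = $254.3014
June 20 – December 31, 2015: 195 days, exemption $182,000 → ($612,000 − $182,000) × 1.05% × 195/365 = $2,412.1233
Total = $2,666.4247

$2,666.42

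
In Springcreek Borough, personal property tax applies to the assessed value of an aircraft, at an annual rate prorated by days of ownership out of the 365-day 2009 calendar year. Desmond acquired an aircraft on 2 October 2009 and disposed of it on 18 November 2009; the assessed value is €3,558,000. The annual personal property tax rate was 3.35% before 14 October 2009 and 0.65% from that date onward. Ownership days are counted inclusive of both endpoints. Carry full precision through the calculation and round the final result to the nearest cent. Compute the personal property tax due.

2 October – 13 October 2009: 12 days at 3.35% → €3,558,000 × 3.35% × 12/365 = €3,918.6740
14 October – 18 November 2009: 36 days at 0.65% → €3,558,000 × 0.65% × 36/365 = €2,281.0192
Total = €6,199.6932

€6,199.69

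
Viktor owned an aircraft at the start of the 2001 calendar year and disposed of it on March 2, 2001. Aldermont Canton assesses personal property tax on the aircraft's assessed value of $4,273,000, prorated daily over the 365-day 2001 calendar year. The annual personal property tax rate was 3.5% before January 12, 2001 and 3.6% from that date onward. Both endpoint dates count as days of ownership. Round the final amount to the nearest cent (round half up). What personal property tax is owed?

January 1 – January 11, 2001: 11 days at 3.5% → $4,273,000 × 3.5% × 11/365 = $4,507.1370
January 12 – March 2, 2001: 50 days at 3.6% → $4,273,000 × 3.6% × 50/365 = $21,072.3288
Total = $25,579.4658

$25,579.47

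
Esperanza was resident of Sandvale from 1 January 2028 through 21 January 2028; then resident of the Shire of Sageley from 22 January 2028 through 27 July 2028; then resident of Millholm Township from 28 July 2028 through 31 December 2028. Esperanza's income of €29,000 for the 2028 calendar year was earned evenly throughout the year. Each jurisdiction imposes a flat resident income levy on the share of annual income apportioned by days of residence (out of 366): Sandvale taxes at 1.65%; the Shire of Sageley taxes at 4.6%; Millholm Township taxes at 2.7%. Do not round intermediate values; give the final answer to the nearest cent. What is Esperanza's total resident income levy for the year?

Sandvale, 1 January – 21 January 2028: 21 days → €29,000 × 1.65% × 21/366 = €27.4549
The Shire of Sageley, 22 January – 27 July 2028: 188 days → €29,000 × 4.6% × 188/366 = €685.2240
Millholm Township, 28 July – 31 December 2028: 157 days → €29,000 × 2.7% × 157/366 = €335.8770
Total = €1,048.5560

€1,048.56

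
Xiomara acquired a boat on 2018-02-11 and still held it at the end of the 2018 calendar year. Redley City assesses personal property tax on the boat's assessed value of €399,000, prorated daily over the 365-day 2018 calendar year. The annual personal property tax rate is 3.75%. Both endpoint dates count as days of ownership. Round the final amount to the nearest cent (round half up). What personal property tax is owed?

€13,281.78

Days held (2018-02-11 to 2018-12-31): 324 out of 365
Tax = €399,000 × 3.75% × 324/365 = €13,281.7808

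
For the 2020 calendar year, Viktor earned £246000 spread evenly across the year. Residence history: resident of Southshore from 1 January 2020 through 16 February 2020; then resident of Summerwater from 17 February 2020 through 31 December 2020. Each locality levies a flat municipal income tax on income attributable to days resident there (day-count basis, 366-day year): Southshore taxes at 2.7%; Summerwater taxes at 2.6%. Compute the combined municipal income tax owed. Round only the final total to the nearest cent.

Southshore, 1 January – 16 February 2020: 47 days → £246000 × 2.7% × 47/366 = £852.9344
Summerwater, 17 February – 31 December 2020: 319 days → £246000 × 2.6% × 319/366 = £5574.6557
Total = £6427.5902

£6427.59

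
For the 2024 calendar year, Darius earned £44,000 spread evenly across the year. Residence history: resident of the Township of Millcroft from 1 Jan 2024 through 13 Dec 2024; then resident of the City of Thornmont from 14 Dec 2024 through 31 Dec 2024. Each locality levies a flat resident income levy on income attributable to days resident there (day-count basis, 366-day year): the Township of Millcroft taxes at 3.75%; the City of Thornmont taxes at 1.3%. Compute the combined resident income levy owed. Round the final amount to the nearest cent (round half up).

£1,596.98

The Township of Millcroft, 1 Jan – 13 Dec 2024: 348 days → £44,000 × 3.75% × 348/366 = £1,568.8525
The City of Thornmont, 14 Dec – 31 Dec 2024: 18 days → £44,000 × 1.3% × 18/366 = £28.1311
Total = £1,596.9836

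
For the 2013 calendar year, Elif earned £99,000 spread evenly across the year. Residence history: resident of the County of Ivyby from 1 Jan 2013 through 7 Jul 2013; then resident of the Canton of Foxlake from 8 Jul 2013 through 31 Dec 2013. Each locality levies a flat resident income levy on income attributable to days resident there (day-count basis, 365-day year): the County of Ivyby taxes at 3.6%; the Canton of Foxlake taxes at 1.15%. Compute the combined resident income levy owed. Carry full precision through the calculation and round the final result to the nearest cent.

£2,387.80

The County of Ivyby, 1 Jan – 7 Jul 2013: 188 days → £99,000 × 3.6% × 188/365 = £1,835.7041
The Canton of Foxlake, 8 Jul – 31 Dec 2013: 177 days → £99,000 × 1.15% × 177/365 = £552.0945
Total = £2,387.7986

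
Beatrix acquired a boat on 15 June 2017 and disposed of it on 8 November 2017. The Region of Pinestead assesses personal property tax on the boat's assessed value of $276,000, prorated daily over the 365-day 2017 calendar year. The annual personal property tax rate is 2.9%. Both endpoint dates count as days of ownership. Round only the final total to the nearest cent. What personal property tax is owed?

Days held (15 June – 8 November 2017): 147 out of 365
Tax = $276,000 × 2.9% × 147/365 = $3,223.5288

$3,223.53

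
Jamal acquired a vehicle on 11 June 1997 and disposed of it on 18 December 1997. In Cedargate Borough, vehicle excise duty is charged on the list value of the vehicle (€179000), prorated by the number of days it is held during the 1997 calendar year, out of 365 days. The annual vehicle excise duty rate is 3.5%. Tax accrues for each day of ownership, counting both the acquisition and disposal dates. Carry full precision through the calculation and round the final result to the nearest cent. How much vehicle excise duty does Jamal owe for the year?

Days held (11 June – 18 December 1997): 191 out of 365
Tax = €179000 × 3.5% × 191/365 = €3278.3973

€3278.40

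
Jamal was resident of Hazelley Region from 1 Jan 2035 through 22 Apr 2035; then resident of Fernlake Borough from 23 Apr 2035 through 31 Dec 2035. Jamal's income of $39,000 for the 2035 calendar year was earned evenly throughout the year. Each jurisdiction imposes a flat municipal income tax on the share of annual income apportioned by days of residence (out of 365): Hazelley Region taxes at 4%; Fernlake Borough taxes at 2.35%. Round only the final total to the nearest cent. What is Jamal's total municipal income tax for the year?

Hazelley Region, 1 Jan – 22 Apr 2035: 112 days → $39,000 × 4% × 112/365 = $478.6849
Fernlake Borough, 23 Apr – 31 Dec 2035: 253 days → $39,000 × 2.35% × 253/365 = $635.2726
Total = $1,113.9575

$1,113.96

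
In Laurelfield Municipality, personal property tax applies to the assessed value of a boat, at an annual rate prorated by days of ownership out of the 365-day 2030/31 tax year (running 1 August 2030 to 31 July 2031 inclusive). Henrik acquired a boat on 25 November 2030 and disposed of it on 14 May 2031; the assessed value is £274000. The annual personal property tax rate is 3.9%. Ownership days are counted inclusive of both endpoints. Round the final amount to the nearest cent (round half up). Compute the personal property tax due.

£5006.32

Days held (25 November 2030 – 14 May 2031): 171 out of 365
Tax = £274000 × 3.9% × 171/365 = £5006.3178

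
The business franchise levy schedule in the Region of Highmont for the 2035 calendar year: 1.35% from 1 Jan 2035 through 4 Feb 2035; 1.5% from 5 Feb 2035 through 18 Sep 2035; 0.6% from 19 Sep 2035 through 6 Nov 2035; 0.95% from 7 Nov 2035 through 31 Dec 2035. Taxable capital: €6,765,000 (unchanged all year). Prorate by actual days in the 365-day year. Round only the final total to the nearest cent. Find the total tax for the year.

€86,721.74

1 Jan – 4 Feb 2035: 35 days at 1.35% → €6,765,000 × 1.35% × 35/365 = €8,757.4315
5 Feb – 18 Sep 2035: 226 days at 1.5% → €6,765,000 × 1.5% × 226/365 = €62,831.0959
19 Sep – 6 Nov 2035: 49 days at 0.6% → €6,765,000 × 0.6% × 49/365 = €5,449.0685
7 Nov – 31 Dec 2035: 55 days at 0.95% → €6,765,000 × 0.95% × 55/365 = €9,684.1438
Total = €86,721.7397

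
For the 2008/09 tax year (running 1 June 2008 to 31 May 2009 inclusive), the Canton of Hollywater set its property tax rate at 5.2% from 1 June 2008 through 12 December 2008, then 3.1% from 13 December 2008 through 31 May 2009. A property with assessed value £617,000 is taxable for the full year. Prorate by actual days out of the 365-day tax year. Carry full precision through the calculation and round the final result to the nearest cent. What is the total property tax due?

1 June – 12 December 2008: 195 days at 5.2% → £617,000 × 5.2% × 195/365 = £17,140.7671
13 December 2008 – 31 May 2009: 170 days at 3.1% → £617,000 × 3.1% × 170/365 = £8,908.4658
Total = £26,049.2329

£26,049.23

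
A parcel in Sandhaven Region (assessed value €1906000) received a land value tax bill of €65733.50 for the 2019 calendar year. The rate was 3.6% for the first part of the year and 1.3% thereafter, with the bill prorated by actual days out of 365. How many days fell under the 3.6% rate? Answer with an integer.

341 days

Let d = days at the first rate; then 365 − d days at the second rate.
€1906000 × [3.6%·d + 1.3%·(365−d)] / 365 = €65733.50
Solving gives d = 341, so the new rate took effect on 8 Dec 2019.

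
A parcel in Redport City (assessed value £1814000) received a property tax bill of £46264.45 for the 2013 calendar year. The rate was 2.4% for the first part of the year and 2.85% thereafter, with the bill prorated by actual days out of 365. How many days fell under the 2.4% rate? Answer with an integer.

Let d = days at the first rate; then 365 − d days at the second rate.
£1814000 × [2.4%·d + 2.85%·(365−d)] / 365 = £46264.45
Solving gives d = 243, so the new rate took effect on 1 Sep 2013.

243 days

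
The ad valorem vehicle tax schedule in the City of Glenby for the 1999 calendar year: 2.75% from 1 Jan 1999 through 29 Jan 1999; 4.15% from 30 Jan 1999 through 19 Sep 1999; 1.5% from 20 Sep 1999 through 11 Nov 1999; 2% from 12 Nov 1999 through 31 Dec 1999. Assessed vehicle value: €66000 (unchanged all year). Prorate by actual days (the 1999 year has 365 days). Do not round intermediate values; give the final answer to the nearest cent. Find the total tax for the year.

€2217.24

1 Jan – 29 Jan 1999: 29 days at 2.75% → €66000 × 2.75% × 29/365 = €144.2055
30 Jan – 19 Sep 1999: 233 days at 4.15% → €66000 × 4.15% × 233/365 = €1748.4575
20 Sep – 11 Nov 1999: 53 days at 1.5% → €66000 × 1.5% × 53/365 = €143.7534
12 Nov – 31 Dec 1999: 50 days at 2% → €66000 × 2% × 50/365 = €180.8219
Total = €2217.2384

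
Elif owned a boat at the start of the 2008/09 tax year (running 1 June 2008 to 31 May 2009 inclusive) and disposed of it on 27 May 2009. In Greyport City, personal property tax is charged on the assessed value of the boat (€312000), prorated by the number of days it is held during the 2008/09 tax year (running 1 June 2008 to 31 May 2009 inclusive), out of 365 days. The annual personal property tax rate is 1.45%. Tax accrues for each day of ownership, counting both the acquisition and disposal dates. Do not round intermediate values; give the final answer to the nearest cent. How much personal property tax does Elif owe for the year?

€4474.42

Days held (1 June 2008 – 27 May 2009): 361 out of 365
Tax = €312000 × 1.45% × 361/365 = €4474.4219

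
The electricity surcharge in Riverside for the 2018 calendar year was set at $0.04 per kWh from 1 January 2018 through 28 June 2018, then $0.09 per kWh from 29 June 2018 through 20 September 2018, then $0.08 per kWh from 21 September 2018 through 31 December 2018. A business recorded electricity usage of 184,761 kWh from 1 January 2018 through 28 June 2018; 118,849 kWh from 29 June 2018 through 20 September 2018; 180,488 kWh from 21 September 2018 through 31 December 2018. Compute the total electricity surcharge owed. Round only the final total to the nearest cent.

$32,525.89

1 January – 28 June 2018: 184,761 kWh at $0.04/kWh → $7,390.44
29 June – 20 September 2018: 118,849 kWh at $0.09/kWh → $10,696.41
21 September – 31 December 2018: 180,488 kWh at $0.08/kWh → $14,439.04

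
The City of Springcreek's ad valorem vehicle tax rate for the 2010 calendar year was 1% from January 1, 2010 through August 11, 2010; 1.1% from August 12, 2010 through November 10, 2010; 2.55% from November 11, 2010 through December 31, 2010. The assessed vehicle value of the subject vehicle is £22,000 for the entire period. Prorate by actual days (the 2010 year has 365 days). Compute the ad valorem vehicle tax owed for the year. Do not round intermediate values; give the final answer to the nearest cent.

£273.13

January 1 – August 11, 2010: 223 days at 1% → £22,000 × 1% × 223/365 = £134.4110
August 12 – November 10, 2010: 91 days at 1.1% → £22,000 × 1.1% × 91/365 = £60.3342
November 11 – December 31, 2010: 51 days at 2.55% → £22,000 × 2.55% × 51/365 = £78.3863
Total = £273.1315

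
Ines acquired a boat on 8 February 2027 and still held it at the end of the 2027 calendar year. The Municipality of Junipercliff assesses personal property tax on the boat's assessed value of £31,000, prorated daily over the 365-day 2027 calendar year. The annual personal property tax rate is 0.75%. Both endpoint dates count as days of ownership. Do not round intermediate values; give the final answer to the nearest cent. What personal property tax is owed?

Days held (8 February – 31 December 2027): 327 out of 365
Tax = £31,000 × 0.75% × 327/365 = £208.2945

£208.29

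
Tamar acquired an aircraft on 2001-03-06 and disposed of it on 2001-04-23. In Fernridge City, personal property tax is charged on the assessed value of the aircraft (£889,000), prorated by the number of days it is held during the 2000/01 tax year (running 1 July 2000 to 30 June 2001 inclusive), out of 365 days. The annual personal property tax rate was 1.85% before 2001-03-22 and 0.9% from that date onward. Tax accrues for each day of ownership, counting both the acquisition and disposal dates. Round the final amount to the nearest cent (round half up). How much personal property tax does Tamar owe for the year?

2001-03-06 to 2001-03-21: 16 days at 1.85% → £889,000 × 1.85% × 16/365 = £720.9425
2001-03-22 to 2001-04-23: 33 days at 0.9% → £889,000 × 0.9% × 33/365 = £723.3781
Total = £1,444.3205

£1,444.32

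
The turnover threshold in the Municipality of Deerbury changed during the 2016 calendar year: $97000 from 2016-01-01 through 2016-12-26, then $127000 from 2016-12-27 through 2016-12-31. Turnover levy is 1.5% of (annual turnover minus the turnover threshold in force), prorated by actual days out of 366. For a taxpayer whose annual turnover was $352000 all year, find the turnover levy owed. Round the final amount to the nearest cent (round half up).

2016-01-01 to 2016-12-26: 361 days, exemption $97000 → ($352000 − $97000) × 1.5% × 361/366 = $3772.7459
2016-12-27 to 2016-12-31: 5 days, exemption $127000 → ($352000 − $127000) × 1.5% × 5/366 = $46.1066
Total = $3818.8525

$3818.85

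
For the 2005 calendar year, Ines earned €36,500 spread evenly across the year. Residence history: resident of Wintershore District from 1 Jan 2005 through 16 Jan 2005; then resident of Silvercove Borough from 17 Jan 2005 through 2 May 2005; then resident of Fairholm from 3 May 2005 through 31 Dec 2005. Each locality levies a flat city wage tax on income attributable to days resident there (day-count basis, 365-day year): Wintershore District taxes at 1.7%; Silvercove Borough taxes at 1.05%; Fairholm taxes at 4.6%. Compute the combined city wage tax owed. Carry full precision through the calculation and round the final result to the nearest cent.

€1,256.30

Wintershore District, 1 Jan – 16 Jan 2005: 16 days → €36,500 × 1.7% × 16/365 = €27.2000
Silvercove Borough, 17 Jan – 2 May 2005: 106 days → €36,500 × 1.05% × 106/365 = €111.3000
Fairholm, 3 May – 31 Dec 2005: 243 days → €36,500 × 4.6% × 243/365 = €1,117.8000
Total = €1,256.3000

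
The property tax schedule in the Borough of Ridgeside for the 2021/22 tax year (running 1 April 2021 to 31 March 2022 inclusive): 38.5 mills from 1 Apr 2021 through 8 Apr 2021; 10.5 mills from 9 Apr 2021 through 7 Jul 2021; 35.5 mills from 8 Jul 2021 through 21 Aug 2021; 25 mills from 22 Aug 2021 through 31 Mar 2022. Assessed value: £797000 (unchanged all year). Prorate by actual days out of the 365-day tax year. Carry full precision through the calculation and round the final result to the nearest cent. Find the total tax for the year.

1 Apr – 8 Apr 2021: 8 days at 38.5 mills → £797000 × 3.85% × 8/365 = £672.5370
9 Apr – 7 Jul 2021: 90 days at 10.5 mills → £797000 × 1.05% × 90/365 = £2063.4658
8 Jul – 21 Aug 2021: 45 days at 35.5 mills → £797000 × 3.55% × 45/365 = £3488.2397
22 Aug 2021 – 31 Mar 2022: 222 days at 25 mills → £797000 × 2.5% × 222/365 = £12118.7671
Total = £18343.0096

£18343.01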